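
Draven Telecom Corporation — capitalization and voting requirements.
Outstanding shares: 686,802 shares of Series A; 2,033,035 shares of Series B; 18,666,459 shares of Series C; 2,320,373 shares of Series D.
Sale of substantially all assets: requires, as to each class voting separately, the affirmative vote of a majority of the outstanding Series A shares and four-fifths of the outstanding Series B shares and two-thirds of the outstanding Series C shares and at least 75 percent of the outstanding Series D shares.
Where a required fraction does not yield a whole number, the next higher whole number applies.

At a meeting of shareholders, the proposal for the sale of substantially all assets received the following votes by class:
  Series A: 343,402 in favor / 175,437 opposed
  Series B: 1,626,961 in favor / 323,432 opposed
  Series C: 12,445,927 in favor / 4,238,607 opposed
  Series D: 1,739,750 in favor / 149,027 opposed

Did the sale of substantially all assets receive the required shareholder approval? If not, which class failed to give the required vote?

Not approved — the Series D shares did not give the required vote.

Series A: a majority of 686802 is 343402; 343,402 required, 343,402 in favor — approved.
Series B: 4/5 of 2033035 = 1626428; 1,626,428 required, 1,626,961 in favor — approved.
Series C: 2/3 of 18666459 = 12444306; 12,444,306 required, 12,445,927 in favor — approved.
Series D: 3/4 of 2320373 = 1740279.75, rounded up to 1740280; 1,740,280 required, 1,739,750 in favor — not approved.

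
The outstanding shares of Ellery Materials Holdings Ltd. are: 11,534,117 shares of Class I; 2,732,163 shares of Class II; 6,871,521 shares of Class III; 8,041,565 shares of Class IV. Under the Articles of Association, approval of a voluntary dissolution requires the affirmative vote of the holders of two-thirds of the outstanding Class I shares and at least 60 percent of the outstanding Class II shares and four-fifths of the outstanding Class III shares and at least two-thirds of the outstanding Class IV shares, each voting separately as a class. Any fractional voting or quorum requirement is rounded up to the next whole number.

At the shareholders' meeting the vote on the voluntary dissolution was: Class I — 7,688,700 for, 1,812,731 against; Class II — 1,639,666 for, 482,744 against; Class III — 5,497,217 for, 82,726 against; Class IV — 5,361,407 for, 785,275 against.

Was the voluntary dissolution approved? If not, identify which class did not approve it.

Not approved — the Class I shares did not give the required vote.

Class I: 2/3 of 11534117 = 7689411.33, rounded up to 7689412; 7,689,412 required, 7,688,700 in favor — not approved.
Class II: 3/5 of 2732163 = 1639297.80, rounded up to 1639298; 1,639,298 required, 1,639,666 in favor — approved.
Class III: 4/5 of 6871521 = 5497216.80, rounded up to 5497217; 5,497,217 required, 5,497,217 in favor — approved.
Class IV: 2/3 of 8041565 = 5361043.33, rounded up to 5361044; 5,361,044 required, 5,361,407 in favor — approved.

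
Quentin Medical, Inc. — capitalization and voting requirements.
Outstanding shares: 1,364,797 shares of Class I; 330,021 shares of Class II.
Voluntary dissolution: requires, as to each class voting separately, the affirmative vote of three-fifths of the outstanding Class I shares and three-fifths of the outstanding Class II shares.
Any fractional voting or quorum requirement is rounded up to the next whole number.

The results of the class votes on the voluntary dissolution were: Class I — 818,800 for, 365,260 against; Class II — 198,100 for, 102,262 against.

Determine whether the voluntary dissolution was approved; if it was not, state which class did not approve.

Not approved — the Class I shares did not give the required vote.

Class I: 3/5 of 1364797 = 818878.20, rounded up to 818879; 818,879 required, 818,800 in favor — not approved.
Class II: 3/5 of 330021 = 198012.60, rounded up to 198013; 198,013 required, 198,100 in favor — approved.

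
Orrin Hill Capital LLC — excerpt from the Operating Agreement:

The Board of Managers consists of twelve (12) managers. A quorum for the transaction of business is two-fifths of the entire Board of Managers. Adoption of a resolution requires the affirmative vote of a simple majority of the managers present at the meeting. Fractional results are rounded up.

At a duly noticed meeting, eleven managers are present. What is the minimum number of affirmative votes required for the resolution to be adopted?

The resolution requires a majority of the managers present (11).
A majority of 11 is 6.

6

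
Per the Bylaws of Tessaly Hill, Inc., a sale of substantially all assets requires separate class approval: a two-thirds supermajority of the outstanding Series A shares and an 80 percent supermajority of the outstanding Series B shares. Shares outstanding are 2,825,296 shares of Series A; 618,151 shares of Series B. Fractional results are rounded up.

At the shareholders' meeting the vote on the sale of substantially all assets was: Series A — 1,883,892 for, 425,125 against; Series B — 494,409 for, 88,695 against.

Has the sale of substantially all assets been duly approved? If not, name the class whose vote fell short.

Not approved — the Series B shares did not give the required vote.

Series A: 2/3 of 2825296 = 1883530.67, rounded up to 1883531; 1,883,531 required, 1,883,892 in favor — approved.
Series B: 4/5 of 618151 = 494520.80, rounded up to 494521; 494,521 required, 494,409 in favor — not approved.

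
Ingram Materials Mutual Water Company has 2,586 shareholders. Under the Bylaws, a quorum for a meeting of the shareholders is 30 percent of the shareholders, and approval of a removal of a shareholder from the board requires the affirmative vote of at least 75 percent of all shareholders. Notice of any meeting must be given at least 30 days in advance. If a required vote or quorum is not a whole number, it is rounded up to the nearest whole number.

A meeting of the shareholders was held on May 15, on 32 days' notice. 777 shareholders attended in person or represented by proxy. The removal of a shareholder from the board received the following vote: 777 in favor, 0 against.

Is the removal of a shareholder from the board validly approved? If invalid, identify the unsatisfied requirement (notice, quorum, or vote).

Notice: 32 days given; 30 required. Satisfied.
Quorum: 30% of 2,586 = 775.80, rounded up to 776; 777 present. Satisfied.
Vote: requires three-fourths of all shareholders (2,586); 3/4 of 2586 = 1939.50, rounded up to 1940, so 1,940 needed; 777 in favor. Not satisfied.

Invalid — vote requirement not satisfied.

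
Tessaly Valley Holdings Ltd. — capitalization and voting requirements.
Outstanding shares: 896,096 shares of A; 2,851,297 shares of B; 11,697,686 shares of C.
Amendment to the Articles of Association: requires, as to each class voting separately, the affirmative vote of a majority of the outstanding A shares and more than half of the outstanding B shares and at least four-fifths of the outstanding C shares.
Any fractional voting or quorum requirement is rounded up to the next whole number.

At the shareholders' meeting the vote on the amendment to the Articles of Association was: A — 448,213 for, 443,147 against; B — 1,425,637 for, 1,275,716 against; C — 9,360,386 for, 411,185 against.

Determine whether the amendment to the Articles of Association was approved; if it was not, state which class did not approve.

Not approved — the B shares did not give the required vote.

A: a majority of 896096 is 448049; 448,049 required, 448,213 in favor — approved.
B: a majority of 2851297 is 1425649; 1,425,649 required, 1,425,637 in favor — not approved.
C: 4/5 of 11697686 = 9358148.80, rounded up to 9358149; 9,358,149 required, 9,360,386 in favor — approved.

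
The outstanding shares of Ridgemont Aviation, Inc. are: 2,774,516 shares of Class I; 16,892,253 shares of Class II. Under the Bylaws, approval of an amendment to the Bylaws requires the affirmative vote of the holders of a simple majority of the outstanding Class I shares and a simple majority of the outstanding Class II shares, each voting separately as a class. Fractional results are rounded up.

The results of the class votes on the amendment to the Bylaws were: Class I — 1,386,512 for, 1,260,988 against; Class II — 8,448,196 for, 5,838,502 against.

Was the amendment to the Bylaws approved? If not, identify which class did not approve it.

Class I: a majority of 2774516 is 1387259; 1,387,259 required, 1,386,512 in favor — not approved.
Class II: a majority of 16892253 is 8446127; 8,446,127 required, 8,448,196 in favor — approved.

Not approved — the Class I shares did not give the required vote.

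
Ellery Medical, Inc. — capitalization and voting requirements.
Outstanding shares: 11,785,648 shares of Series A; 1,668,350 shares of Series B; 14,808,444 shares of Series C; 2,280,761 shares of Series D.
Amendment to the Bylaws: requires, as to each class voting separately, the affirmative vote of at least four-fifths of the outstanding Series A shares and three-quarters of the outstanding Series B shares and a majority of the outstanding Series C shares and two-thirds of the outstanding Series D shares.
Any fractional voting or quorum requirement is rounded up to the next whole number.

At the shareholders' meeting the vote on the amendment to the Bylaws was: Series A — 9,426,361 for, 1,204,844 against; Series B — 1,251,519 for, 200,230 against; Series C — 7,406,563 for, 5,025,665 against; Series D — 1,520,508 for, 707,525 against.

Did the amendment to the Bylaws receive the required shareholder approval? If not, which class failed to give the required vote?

Not approved — the Series A shares did not give the required vote.

Series A: 4/5 of 11785648 = 9428518.40, rounded up to 9428519; 9,428,519 required, 9,426,361 in favor — not approved.
Series B: 3/4 of 1668350 = 1251262.50, rounded up to 1251263; 1,251,263 required, 1,251,519 in favor — approved.
Series C: a majority of 14808444 is 7404223; 7,404,223 required, 7,406,563 in favor — approved.
Series D: 2/3 of 2280761 = 1520507.33, rounded up to 1520508; 1,520,508 required, 1,520,508 in favor — approved.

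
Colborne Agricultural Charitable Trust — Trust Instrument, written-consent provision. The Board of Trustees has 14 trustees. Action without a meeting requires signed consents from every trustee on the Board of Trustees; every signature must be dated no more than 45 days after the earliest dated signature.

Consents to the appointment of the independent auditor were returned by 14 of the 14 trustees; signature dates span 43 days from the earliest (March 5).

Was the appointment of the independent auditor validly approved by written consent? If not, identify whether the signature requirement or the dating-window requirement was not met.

Effective — both the signature and dating-window requirements are satisfied.

Signatures required: all of 14 — unanimous means all 14, so 14 needed; 14 signed. Sufficient.
Dating window: the latest signature is 43 days after the earliest; the limit is 45 days. Within the window.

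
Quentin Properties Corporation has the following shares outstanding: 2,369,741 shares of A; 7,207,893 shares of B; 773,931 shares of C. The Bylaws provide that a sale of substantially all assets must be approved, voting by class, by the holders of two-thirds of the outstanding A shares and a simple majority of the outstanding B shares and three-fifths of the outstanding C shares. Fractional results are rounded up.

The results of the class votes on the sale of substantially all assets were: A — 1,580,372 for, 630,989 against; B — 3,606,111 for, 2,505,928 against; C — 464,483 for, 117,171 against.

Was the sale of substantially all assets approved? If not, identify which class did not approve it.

Approved — every class gave the required vote.

A: 2/3 of 2369741 = 1579827.33, rounded up to 1579828; 1,579,828 required, 1,580,372 in favor — approved.
B: a majority of 7207893 is 3603947; 3,603,947 required, 3,606,111 in favor — approved.
C: 3/5 of 773931 = 464358.60, rounded up to 464359; 464,359 required, 464,483 in favor — approved.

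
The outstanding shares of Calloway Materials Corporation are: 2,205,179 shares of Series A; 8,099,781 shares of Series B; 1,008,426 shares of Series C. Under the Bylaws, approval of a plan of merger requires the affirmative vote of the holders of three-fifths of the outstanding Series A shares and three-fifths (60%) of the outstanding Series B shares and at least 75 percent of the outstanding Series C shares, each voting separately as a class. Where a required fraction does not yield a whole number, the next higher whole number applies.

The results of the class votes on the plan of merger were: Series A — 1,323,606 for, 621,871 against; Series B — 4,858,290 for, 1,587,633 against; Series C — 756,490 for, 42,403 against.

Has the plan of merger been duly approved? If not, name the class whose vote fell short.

Not approved — the Series B shares did not give the required vote.

Series A: 3/5 of 2205179 = 1323107.40, rounded up to 1323108; 1,323,108 required, 1,323,606 in favor — approved.
Series B: 3/5 of 8099781 = 4859868.60, rounded up to 4859869; 4,859,869 required, 4,858,290 in favor — not approved.
Series C: 3/4 of 1008426 = 756319.50, rounded up to 756320; 756,320 required, 756,490 in favor — approved.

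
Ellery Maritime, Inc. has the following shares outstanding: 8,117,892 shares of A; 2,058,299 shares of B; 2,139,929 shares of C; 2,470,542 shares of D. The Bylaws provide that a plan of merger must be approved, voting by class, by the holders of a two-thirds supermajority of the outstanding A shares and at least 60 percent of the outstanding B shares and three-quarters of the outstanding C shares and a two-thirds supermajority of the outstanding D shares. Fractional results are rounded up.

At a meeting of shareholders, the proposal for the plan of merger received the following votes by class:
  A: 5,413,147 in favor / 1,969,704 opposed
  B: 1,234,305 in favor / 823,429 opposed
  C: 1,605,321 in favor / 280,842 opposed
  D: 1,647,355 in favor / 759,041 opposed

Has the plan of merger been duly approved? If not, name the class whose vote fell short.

Not approved — the B shares did not give the required vote.

A: 2/3 of 8117892 = 5411928; 5,411,928 required, 5,413,147 in favor — approved.
B: 3/5 of 2058299 = 1234979.40, rounded up to 1234980; 1,234,980 required, 1,234,305 in favor — not approved.
C: 3/4 of 2139929 = 1604946.75, rounded up to 1604947; 1,604,947 required, 1,605,321 in favor — approved.
D: 2/3 of 2470542 = 1647028; 1,647,028 required, 1,647,355 in favor — approved.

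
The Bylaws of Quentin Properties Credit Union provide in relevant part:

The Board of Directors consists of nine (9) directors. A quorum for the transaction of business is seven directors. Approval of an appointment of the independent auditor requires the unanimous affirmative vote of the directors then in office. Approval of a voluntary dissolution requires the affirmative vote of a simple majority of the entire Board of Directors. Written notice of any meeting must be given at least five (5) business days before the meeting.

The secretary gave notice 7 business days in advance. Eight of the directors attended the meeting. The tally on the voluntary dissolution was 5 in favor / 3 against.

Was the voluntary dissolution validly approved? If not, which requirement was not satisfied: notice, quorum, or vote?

Valid — all requirements satisfied.

Notice: 7 business days given; 5 required (7 ≥ 5). Satisfied.
Quorum: 8 present; quorum is 7. Satisfied.
Vote: the voluntary dissolution requires a majority of the entire Board of Directors (9). A majority of 9 is 5, so 5 affirmative votes are needed; 5 voted in favor. Satisfied.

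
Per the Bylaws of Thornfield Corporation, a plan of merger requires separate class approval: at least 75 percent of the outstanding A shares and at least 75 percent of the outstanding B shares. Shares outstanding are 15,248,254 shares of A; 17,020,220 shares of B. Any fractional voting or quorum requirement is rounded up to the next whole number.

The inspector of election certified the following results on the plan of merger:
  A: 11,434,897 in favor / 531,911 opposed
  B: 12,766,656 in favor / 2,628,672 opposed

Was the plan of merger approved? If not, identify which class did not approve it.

Not approved — the A shares did not give the required vote.

A: 3/4 of 15248254 = 11436190.50, rounded up to 11436191; 11,436,191 required, 11,434,897 in favor — not approved.
B: 3/4 of 17020220 = 12765165; 12,765,165 required, 12,766,656 in favor — approved.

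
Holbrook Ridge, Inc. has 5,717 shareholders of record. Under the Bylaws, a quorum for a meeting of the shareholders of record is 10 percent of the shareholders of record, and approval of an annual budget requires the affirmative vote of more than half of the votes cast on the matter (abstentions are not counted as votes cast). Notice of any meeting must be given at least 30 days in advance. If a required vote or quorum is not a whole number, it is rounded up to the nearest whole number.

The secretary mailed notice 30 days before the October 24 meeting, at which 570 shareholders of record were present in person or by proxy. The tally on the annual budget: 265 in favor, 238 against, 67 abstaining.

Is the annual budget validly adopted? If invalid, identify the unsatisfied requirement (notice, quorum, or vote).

Invalid — quorum requirement not satisfied.

Notice: 30 days given; 30 required. Satisfied.
Quorum: 10% of 5,717 = 571.70, rounded up to 572; 570 present. Not satisfied.
Vote: requires a majority of the votes cast (570 − 67 abstaining = 503); a majority of 503 is 252, so 252 needed; 265 in favor. Satisfied.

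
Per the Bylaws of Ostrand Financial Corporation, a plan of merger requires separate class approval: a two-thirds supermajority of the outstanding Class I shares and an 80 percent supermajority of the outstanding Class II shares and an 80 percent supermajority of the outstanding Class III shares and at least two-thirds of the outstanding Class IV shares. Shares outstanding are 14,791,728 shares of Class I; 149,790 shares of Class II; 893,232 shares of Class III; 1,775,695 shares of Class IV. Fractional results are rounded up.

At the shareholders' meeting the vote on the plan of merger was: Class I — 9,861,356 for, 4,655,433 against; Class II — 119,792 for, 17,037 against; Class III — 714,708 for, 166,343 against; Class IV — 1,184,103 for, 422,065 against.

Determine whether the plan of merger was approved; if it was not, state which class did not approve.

Not approved — the Class II shares did not give the required vote.

Class I: 2/3 of 14791728 = 9861152; 9,861,152 required, 9,861,356 in favor — approved.
Class II: 4/5 of 149790 = 119832; 119,832 required, 119,792 in favor — not approved.
Class III: 4/5 of 893232 = 714585.60, rounded up to 714586; 714,586 required, 714,708 in favor — approved.
Class IV: 2/3 of 1775695 = 1183796.67, rounded up to 1183797; 1,183,797 required, 1,184,103 in favor — approved.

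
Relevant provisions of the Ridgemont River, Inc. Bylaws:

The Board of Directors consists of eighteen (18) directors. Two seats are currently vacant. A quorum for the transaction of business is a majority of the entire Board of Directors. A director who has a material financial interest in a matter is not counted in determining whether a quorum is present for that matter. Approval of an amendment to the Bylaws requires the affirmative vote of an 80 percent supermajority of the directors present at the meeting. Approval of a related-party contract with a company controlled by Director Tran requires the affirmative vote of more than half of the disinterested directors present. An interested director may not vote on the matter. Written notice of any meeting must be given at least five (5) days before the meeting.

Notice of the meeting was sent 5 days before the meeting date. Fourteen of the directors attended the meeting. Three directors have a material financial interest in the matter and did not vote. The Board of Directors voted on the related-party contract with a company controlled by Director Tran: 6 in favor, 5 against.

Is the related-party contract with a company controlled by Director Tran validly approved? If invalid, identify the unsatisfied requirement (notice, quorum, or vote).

Valid — all requirements satisfied.

Notice: 5 days given; 5 required (5 ≥ 5). Satisfied.
Quorum: 14 present, but the 3 interested directors do not count, leaving 11. Quorum is 10. Satisfied.
Vote: the related-party contract with a company controlled by Director Tran requires a majority of the disinterested directors present (14 − 3 = 11). A majority of 11 is 6, so 6 affirmative votes are needed; 6 voted in favor. Satisfied.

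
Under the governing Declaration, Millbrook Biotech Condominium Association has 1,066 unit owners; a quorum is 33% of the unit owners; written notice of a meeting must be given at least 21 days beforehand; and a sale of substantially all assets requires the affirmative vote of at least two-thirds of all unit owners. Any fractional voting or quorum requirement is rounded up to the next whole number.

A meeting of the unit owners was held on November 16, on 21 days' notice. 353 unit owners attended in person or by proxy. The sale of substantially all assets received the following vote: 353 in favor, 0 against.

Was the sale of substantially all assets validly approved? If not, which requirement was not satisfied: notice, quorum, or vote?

Invalid — vote requirement not satisfied.

Notice: 21 days given; 21 required. Satisfied.
Quorum: 33% of 1,066 = 351.78, rounded up to 352; 353 present. Satisfied.
Vote: requires two-thirds of all unit owners (1,066); 2/3 of 1066 = 710.67, rounded up to 711, so 711 needed; 353 in favor. Not satisfied.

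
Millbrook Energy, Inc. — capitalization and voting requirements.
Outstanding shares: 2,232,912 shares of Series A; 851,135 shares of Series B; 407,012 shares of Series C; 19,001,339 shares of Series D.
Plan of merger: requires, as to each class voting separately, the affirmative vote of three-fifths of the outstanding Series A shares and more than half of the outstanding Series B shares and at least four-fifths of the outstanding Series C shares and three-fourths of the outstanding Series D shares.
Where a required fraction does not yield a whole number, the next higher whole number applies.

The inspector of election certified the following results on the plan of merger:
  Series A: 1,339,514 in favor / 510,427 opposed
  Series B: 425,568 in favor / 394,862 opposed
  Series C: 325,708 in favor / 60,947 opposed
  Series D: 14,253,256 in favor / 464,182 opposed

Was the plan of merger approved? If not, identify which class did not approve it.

Series A: 3/5 of 2232912 = 1339747.20, rounded up to 1339748; 1,339,748 required, 1,339,514 in favor — not approved.
Series B: a majority of 851135 is 425568; 425,568 required, 425,568 in favor — approved.
Series C: 4/5 of 407012 = 325609.60, rounded up to 325610; 325,610 required, 325,708 in favor — approved.
Series D: 3/4 of 19001339 = 14251004.25, rounded up to 14251005; 14,251,005 required, 14,253,256 in favor — approved.

Not approved — the Series A shares did not give the required vote.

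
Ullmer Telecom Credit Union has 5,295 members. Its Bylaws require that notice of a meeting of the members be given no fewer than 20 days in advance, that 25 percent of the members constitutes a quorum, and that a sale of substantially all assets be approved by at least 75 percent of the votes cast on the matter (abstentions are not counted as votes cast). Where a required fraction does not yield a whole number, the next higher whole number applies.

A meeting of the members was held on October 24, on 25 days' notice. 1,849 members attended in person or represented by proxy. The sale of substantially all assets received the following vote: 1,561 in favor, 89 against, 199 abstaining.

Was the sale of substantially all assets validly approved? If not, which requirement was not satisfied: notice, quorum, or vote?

Valid — all requirements satisfied.

Notice: 25 days given; 20 required. Satisfied.
Quorum: 25% of 5,295 = 1,323.75, rounded up to 1,324; 1,849 present. Satisfied.
Vote: requires three-fourths of the votes cast (1,849 − 199 abstaining = 1,650); 3/4 of 1650 = 1237.50, rounded up to 1238, so 1,238 needed; 1,561 in favor. Satisfied.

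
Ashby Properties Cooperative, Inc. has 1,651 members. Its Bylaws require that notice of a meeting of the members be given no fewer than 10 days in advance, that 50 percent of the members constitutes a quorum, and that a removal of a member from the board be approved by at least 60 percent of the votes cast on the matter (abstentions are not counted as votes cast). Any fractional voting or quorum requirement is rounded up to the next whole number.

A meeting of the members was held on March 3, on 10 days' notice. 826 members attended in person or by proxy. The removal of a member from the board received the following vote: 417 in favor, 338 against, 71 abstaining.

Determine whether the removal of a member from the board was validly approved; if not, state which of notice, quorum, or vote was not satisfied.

Notice: 10 days given; 10 required. Satisfied.
Quorum: 50% of 1,651 = 825.50, rounded up to 826; 826 present. Satisfied.
Vote: requires three-fifths of the votes cast (826 − 71 abstaining = 755); 3/5 of 755 = 453, so 453 needed; 417 in favor. Not satisfied.

Invalid — vote requirement not satisfied.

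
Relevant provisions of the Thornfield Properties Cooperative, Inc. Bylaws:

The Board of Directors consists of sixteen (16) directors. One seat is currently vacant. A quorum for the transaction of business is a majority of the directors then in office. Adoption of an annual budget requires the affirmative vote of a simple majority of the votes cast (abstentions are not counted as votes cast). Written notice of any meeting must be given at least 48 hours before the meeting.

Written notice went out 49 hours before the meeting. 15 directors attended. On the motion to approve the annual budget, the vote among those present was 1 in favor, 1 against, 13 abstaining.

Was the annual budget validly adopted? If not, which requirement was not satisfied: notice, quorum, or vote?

Notice: 49 hours given; 48 required (49 ≥ 48). Satisfied.
Quorum: 15 present; quorum is 8. Satisfied.
Vote: the annual budget requires a majority of the votes cast (15 present − 13 abstaining = 2). A majority of 2 is 2, so 2 affirmative votes are needed; 1 voted in favor. Not satisfied.

Invalid — vote requirement not satisfied.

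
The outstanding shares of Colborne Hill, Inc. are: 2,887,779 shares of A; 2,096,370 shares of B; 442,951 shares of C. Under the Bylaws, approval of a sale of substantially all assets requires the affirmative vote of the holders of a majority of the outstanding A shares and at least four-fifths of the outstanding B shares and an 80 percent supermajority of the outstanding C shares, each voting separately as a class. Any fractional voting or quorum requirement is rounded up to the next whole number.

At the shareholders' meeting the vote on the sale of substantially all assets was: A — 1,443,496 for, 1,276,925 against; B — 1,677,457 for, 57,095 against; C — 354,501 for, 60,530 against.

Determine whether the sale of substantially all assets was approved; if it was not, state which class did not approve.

Not approved — the A shares did not give the required vote.

A: a majority of 2887779 is 1443890; 1,443,890 required, 1,443,496 in favor — not approved.
B: 4/5 of 2096370 = 1677096; 1,677,096 required, 1,677,457 in favor — approved.
C: 4/5 of 442951 = 354360.80, rounded up to 354361; 354,361 required, 354,501 in favor — approved.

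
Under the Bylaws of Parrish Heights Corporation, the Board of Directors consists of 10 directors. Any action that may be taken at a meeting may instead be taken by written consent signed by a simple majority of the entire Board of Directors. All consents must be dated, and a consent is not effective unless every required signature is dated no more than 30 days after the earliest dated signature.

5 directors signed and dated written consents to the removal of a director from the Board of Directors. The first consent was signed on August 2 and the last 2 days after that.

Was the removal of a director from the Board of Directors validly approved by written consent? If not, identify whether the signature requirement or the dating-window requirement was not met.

Signatures required: a simple majority of 10 — a majority of 10 is 6, so 6 needed; 5 signed. Insufficient.
Dating window: the latest signature is 2 days after the earliest; the limit is 30 days. Within the window.

Not effective — insufficient signatures.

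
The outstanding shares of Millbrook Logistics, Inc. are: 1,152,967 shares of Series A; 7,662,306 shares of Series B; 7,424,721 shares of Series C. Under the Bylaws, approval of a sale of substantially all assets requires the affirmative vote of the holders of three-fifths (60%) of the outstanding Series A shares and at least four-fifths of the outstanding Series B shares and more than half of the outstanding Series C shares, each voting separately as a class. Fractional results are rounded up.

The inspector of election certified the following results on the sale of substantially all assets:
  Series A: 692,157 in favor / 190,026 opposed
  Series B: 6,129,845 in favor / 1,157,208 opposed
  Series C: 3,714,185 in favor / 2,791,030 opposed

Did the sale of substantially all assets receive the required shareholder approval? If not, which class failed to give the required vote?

Approved — every class gave the required vote.

Series A: 3/5 of 1152967 = 691780.20, rounded up to 691781; 691,781 required, 692,157 in favor — approved.
Series B: 4/5 of 7662306 = 6129844.80, rounded up to 6129845; 6,129,845 required, 6,129,845 in favor — approved.
Series C: a majority of 7424721 is 3712361; 3,712,361 required, 3,714,185 in favor — approved.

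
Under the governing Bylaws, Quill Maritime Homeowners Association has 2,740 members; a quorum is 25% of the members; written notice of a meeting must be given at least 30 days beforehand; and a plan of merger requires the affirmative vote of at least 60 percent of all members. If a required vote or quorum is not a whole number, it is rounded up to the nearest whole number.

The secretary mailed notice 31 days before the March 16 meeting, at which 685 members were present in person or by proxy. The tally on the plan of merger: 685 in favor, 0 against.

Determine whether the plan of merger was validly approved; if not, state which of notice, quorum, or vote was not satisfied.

Notice: 31 days given; 30 required. Satisfied.
Quorum: 25% of 2,740 = 685; 685 present. Satisfied.
Vote: requires three-fifths of all members (2,740); 3/5 of 2740 = 1644, so 1,644 needed; 685 in favor. Not satisfied.

Invalid — vote requirement not satisfied.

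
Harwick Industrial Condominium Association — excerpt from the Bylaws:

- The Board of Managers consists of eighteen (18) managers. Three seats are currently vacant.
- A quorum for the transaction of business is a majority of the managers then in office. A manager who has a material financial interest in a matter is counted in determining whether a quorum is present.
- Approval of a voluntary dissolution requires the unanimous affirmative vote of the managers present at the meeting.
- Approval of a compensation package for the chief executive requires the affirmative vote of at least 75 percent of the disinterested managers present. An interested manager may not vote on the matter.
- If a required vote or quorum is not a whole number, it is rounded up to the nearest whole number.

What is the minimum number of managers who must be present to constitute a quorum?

A majority of 15 is 8.

8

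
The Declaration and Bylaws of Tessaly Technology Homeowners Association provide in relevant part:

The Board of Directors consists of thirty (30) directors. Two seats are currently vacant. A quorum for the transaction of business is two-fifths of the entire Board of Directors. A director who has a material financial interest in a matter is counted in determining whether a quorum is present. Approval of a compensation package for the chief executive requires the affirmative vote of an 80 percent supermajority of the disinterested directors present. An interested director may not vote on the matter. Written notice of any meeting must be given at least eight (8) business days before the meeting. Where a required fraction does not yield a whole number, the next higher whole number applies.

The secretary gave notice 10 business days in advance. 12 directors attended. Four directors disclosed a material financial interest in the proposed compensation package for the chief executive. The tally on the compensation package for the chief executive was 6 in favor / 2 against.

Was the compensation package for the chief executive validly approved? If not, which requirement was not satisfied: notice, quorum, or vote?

Invalid — vote requirement not satisfied.

Notice: 10 business days given; 8 required (10 ≥ 8). Satisfied.
Quorum: 12 present (interested directors count toward quorum); quorum is 12. Satisfied.
Vote: the compensation package for the chief executive requires four-fifths of the disinterested directors present (12 − 4 = 8). 4/5 of 8 = 6.40, rounded up to 7, so 7 affirmative votes are needed; 6 voted in favor. Not satisfied.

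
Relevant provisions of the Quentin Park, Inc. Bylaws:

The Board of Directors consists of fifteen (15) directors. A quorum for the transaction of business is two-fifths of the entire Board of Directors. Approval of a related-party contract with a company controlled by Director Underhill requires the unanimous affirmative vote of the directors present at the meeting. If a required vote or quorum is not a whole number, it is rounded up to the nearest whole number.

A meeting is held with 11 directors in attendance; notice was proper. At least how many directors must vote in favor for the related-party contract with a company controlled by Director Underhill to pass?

11

The related-party contract with a company controlled by Director Underhill requires the unanimous vote of the directors present (11).
Unanimous means all 11.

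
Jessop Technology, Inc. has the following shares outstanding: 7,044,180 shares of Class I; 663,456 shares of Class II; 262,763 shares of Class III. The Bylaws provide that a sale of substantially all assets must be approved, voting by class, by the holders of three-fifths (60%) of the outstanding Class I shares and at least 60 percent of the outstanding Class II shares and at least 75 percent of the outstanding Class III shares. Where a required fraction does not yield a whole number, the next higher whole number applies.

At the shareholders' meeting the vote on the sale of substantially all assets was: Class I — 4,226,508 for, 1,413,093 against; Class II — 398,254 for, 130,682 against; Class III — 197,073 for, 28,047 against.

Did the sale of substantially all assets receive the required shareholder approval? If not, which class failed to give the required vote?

Class I: 3/5 of 7044180 = 4226508; 4,226,508 required, 4,226,508 in favor — approved.
Class II: 3/5 of 663456 = 398073.60, rounded up to 398074; 398,074 required, 398,254 in favor — approved.
Class III: 3/4 of 262763 = 197072.25, rounded up to 197073; 197,073 required, 197,073 in favor — approved.

Approved — every class gave the required vote.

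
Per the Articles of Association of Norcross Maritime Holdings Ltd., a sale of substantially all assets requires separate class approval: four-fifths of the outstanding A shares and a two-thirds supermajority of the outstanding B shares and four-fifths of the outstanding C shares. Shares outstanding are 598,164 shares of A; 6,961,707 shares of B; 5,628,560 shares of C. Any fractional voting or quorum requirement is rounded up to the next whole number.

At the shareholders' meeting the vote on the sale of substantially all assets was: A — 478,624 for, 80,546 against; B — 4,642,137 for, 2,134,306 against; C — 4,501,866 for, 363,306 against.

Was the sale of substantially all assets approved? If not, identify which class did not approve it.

A: 4/5 of 598164 = 478531.20, rounded up to 478532; 478,532 required, 478,624 in favor — approved.
B: 2/3 of 6961707 = 4641138; 4,641,138 required, 4,642,137 in favor — approved.
C: 4/5 of 5628560 = 4502848; 4,502,848 required, 4,501,866 in favor — not approved.

Not approved — the C shares did not give the required vote.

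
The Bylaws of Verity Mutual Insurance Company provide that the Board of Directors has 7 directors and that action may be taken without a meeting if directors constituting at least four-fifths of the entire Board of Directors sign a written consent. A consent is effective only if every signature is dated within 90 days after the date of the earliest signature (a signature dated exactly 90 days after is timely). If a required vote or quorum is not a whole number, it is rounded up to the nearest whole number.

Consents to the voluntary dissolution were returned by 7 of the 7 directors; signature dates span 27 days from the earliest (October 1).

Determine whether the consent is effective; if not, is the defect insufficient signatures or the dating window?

Signatures required: at least four-fifths of 7 — 4/5 of 7 = 5.60, rounded up to 6, so 6 needed; 7 signed. Sufficient.
Dating window: the latest signature is 27 days after the earliest; the limit is 90 days. Within the window.

Effective — both the signature and dating-window requirements are satisfied.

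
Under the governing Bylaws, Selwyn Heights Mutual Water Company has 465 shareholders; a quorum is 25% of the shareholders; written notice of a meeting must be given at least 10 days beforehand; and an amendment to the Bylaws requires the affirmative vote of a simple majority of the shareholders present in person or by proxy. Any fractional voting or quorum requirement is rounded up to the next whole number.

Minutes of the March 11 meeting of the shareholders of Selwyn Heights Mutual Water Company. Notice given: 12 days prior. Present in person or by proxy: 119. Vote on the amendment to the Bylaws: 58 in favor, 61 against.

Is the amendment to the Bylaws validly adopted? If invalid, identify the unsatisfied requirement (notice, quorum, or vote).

Invalid — vote requirement not satisfied.

Notice: 12 days given; 10 required. Satisfied.
Quorum: 25% of 465 = 116.25, rounded up to 117; 119 present. Satisfied.
Vote: requires a majority of those present (119); a majority of 119 is 60, so 60 needed; 58 in favor. Not satisfied.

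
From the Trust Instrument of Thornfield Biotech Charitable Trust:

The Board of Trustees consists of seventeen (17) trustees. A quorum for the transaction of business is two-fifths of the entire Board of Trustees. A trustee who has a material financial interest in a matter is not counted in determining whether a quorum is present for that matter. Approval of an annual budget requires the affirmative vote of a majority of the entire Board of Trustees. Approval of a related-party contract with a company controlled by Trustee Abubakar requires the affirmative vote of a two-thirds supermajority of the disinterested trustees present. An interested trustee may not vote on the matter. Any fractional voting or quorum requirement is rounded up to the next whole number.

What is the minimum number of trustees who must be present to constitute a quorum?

7

2/5 of 17 = 6.80, rounded up to 7.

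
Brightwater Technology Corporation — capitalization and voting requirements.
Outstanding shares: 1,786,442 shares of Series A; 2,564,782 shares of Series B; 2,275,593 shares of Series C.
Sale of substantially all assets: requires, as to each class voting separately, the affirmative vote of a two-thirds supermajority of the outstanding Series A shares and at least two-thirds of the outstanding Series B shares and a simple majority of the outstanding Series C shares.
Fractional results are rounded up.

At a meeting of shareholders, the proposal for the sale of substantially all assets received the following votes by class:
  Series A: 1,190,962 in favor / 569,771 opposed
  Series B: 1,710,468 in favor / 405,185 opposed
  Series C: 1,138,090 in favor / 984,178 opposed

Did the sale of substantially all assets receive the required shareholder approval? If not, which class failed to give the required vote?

Approved — every class gave the required vote.

Series A: 2/3 of 1786442 = 1190961.33, rounded up to 1190962; 1,190,962 required, 1,190,962 in favor — approved.
Series B: 2/3 of 2564782 = 1709854.67, rounded up to 1709855; 1,709,855 required, 1,710,468 in favor — approved.
Series C: a majority of 2275593 is 1137797; 1,137,797 required, 1,138,090 in favor — approved.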